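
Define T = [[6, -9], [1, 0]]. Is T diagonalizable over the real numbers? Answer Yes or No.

No

Characteristic polynomial: p(s) = s^2 - 6s + 9 = (s - 3)^2.
s = 3 has algebraic multiplicity 2; rank(T − 3I) = 1, so geometric multiplicity = 1.
Geometric multiplicity < algebraic multiplicity, so T is not diagonalizable.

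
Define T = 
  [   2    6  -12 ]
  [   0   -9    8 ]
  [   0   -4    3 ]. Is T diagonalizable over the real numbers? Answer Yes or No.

Characteristic polynomial: p(λ) = λ^3 + 4λ^2 - 7λ - 10 = (λ - 2)(λ + 1)(λ + 5).
All 3 eigenvalues are distinct, so T is diagonalizable.

Yes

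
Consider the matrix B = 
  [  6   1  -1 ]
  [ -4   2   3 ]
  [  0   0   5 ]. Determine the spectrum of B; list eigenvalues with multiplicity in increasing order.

4, 4, 5

Characteristic polynomial: p(μ) = μ^3 - 13μ^2 + 56μ - 80 = (μ - 5)(μ - 4)^2.
Roots (with multiplicity): 4, 4, 5.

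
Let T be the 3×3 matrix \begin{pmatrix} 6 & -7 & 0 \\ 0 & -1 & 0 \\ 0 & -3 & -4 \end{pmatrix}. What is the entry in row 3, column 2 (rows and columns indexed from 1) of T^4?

Characteristic polynomial: r^3 - r^2 - 26r - 24 = (r - 6)(r + 1)(r + 4), so the eigenvalues are -4, -1, 6.
r=6: eigenvector (1, 0, 0).
r=-4: eigenvector (0, 0, 1).
r=-1: eigenvector (1, 1, -1).
P = [[1, 0, 1], [0, 0, 1], [0, 1, -1]], D = diag(6, -4, -1), P⁻¹ = [[1, -1, 0], [0, 1, 1], [0, 1, 0]].
T⁴ = P·diag(1296, 256, 1)·P⁻¹ = [[1296, -1295, 0], [0, 1, 0], [0, 255, 256]].
The requested entry is 255.

255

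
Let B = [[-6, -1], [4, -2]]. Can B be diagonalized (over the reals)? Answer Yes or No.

No

Characteristic polynomial: p(t) = t^2 + 8t + 16 = (t + 4)^2.
t = -4 has algebraic multiplicity 2; rank(B + 4I) = 1, so geometric multiplicity = 1.
Geometric multiplicity < algebraic multiplicity, so B is not diagonalizable.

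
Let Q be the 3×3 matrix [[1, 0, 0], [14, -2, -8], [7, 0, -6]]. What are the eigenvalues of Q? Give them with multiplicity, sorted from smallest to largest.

Characteristic polynomial: p(s) = s^3 + 7s^2 + 4s - 12 = (s - 1)(s + 2)(s + 6).
Roots (with multiplicity): -6, -2, 1.

-6, -2, 1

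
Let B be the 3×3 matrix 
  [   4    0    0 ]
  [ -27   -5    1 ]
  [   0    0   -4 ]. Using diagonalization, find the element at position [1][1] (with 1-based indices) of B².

16

Characteristic polynomial: t^3 + 5t^2 - 16t - 80 = (t - 4)(t + 4)(t + 5), so the eigenvalues are -5, -4, 4.
t=4: eigenvector (1, -3, 0).
t=-5: eigenvector (0, 1, 0).
t=-4: eigenvector (0, 1, 1).
P = [[1, 0, 0], [-3, 1, 1], [0, 0, 1]], D = diag(4, -5, -4), P⁻¹ = [[1, 0, 0], [3, 1, -1], [0, 0, 1]].
B² = P·diag(16, 25, 16)·P⁻¹ = [[16, 0, 0], [27, 25, -9], [0, 0, 16]].
The requested entry is 16.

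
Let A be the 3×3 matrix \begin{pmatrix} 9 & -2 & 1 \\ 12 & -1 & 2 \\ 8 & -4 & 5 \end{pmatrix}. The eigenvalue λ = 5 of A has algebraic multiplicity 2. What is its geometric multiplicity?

1

A − 5I = [[4, -2, 1], [12, -6, 2], [8, -4, 0]].
This matrix has rank 2, so its null space has dimension 3 − 2 = 1.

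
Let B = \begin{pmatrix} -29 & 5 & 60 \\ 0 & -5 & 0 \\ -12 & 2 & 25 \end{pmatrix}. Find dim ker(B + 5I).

B + 5I = [[-24, 5, 60], [0, 0, 0], [-12, 2, 30]].
This matrix has rank 2, so its null space has dimension 3 − 2 = 1.

1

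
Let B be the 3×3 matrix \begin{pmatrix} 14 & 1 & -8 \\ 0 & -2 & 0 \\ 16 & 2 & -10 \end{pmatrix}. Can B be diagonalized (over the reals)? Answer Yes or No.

No

Characteristic polynomial: p(t) = t^3 - 2t^2 - 20t - 24 = (t - 6)(t + 2)^2.
t = -2 has algebraic multiplicity 2; rank(B + 2I) = 2, so geometric multiplicity = 1.
Geometric multiplicity < algebraic multiplicity, so B is not diagonalizable.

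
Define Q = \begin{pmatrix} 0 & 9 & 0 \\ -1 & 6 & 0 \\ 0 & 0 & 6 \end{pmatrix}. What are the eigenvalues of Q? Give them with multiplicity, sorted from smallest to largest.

Characteristic polynomial: p(t) = t^3 - 12t^2 + 45t - 54 = (t - 6)(t - 3)^2.
Roots (with multiplicity): 3, 3, 6.

3, 3, 6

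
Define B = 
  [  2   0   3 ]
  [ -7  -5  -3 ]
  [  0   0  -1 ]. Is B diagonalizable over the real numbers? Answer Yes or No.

Yes

Characteristic polynomial: p(r) = r^3 + 4r^2 - 7r - 10 = (r - 2)(r + 1)(r + 5).
All 3 eigenvalues are distinct, so B is diagonalizable.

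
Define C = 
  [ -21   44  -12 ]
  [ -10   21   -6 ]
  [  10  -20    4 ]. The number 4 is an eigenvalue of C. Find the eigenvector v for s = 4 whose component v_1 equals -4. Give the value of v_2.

C − 4I = [[-25, 44, -12], [-10, 17, -6], [10, -20, 0]].
Solving (C − 4I)v = 0 gives the eigenspace spanned by (-4, -2, 1).
With v_1 = -4, v = (-4, -2, 1), so v_2 = -2.

-2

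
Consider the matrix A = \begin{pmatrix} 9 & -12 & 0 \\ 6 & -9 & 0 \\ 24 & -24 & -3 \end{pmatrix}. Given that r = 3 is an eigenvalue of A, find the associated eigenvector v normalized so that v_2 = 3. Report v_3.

12

A − 3I = [[6, -12, 0], [6, -12, 0], [24, -24, -6]].
Solving (A − 3I)v = 0 gives the eigenspace spanned by (6, 3, 12).
With v_2 = 3, v = (6, 3, 12), so v_3 = 12.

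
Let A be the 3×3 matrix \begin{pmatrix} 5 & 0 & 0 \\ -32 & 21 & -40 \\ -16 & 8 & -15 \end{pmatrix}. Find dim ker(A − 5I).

2

A − 5I = [[0, 0, 0], [-32, 16, -40], [-16, 8, -20]].
This matrix has rank 1, so its null space has dimension 3 − 1 = 2.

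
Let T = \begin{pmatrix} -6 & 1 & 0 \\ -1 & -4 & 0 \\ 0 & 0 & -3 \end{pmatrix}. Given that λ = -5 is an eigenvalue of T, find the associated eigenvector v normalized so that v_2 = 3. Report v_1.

3

T + 5I = [[-1, 1, 0], [-1, 1, 0], [0, 0, 2]].
Solving (T + 5I)v = 0 gives the eigenspace spanned by (3, 3, 0).
With v_2 = 3, v = (3, 3, 0), so v_1 = 3.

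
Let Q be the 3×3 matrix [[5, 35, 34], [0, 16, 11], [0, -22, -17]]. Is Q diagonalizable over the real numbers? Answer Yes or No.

Characteristic polynomial: p(r) = r^3 - 4r^2 - 35r + 150 = (r - 5)^2(r + 6).
r = 5 has algebraic multiplicity 2; rank(Q − 5I) = 2, so geometric multiplicity = 1.
Geometric multiplicity < algebraic multiplicity, so Q is not diagonalizable.

No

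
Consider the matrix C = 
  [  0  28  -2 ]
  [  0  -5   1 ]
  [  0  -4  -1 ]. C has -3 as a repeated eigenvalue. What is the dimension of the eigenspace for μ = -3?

1

C + 3I = [[3, 28, -2], [0, -2, 1], [0, -4, 2]].
This matrix has rank 2, so its null space has dimension 3 − 2 = 1.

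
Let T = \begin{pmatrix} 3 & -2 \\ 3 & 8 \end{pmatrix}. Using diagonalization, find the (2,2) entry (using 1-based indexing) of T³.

Characteristic polynomial: μ^2 - 11μ + 30 = (μ - 6)(μ - 5), so the eigenvalues are 5, 6.
μ=6: eigenvector (-2, 3).
μ=5: eigenvector (-1, 1).
P = [[-2, -1], [3, 1]], D = diag(6, 5), P⁻¹ = [[1, 1], [-3, -2]].
T³ = P·diag(216, 125)·P⁻¹ = [[-57, -182], [273, 398]].
The requested entry is 398.

398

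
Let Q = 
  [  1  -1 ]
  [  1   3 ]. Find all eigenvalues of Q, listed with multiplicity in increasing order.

2, 2

Characteristic polynomial: p(s) = s^2 - 4s + 4 = (s - 2)^2.
Roots (with multiplicity): 2, 2.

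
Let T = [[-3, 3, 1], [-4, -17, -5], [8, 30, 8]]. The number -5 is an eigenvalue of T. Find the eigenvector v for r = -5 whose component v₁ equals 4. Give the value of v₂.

-8

T + 5I = [[2, 3, 1], [-4, -12, -5], [8, 30, 13]].
Solving (T + 5I)v = 0 gives the eigenspace spanned by (4, -8, 16).
With v₁ = 4, v = (4, -8, 16), so v₂ = -8.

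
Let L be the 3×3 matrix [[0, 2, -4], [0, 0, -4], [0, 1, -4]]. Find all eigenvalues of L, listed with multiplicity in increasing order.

Characteristic polynomial: p(s) = s^3 + 4s^2 + 4s = s(s + 2)^2.
Roots (with multiplicity): -2, -2, 0.

-2, -2, 0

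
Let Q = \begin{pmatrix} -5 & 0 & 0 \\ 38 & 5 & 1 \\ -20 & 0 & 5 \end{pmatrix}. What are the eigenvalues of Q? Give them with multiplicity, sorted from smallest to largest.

-5, 5, 5

Characteristic polynomial: p(r) = r^3 - 5r^2 - 25r + 125 = (r - 5)^2(r + 5).
Roots (with multiplicity): -5, 5, 5.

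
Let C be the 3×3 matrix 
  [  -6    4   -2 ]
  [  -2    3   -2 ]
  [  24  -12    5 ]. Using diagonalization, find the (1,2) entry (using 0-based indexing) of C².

Characteristic polynomial: r^3 - 2r^2 - r + 2 = (r - 2)(r - 1)(r + 1), so the eigenvalues are -1, 1, 2.
r=-1: eigenvector (0, 1, 2).
r=2: eigenvector (1, 2, 0).
r=1: eigenvector (2, 5, 3).
P = [[0, 1, 2], [1, 2, 5], [2, 0, 3]], D = diag(-1, 2, 1), P⁻¹ = [[-6, 3, -1], [-7, 4, -2], [4, -2, 1]].
C² = P·diag(1, 4, 1)·P⁻¹ = [[-20, 12, -6], [-42, 25, -12], [0, 0, 1]].
The requested entry is -12.

-12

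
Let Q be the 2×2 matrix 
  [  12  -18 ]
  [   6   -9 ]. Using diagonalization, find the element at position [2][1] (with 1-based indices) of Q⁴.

162

Characteristic polynomial: s^2 - 3s = s(s - 3), so the eigenvalues are 0, 3.
s=0: eigenvector (-3, -2).
s=3: eigenvector (2, 1).
P = [[-3, 2], [-2, 1]], D = diag(0, 3), P⁻¹ = [[1, -2], [2, -3]].
Q⁴ = P·diag(0, 81)·P⁻¹ = [[324, -486], [162, -243]].
The requested entry is 162.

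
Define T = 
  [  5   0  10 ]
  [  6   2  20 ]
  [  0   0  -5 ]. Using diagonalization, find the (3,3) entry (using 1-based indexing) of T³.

-125

Characteristic polynomial: μ^3 - 2μ^2 - 25μ + 50 = (μ - 5)(μ - 2)(μ + 5), so the eigenvalues are -5, 2, 5.
μ=5: eigenvector (1, 2, 0).
μ=2: eigenvector (0, 1, 0).
μ=-5: eigenvector (-1, -2, 1).
P = [[1, 0, -1], [2, 1, -2], [0, 0, 1]], D = diag(5, 2, -5), P⁻¹ = [[1, 0, 1], [-2, 1, 0], [0, 0, 1]].
T³ = P·diag(125, 8, -125)·P⁻¹ = [[125, 0, 250], [234, 8, 500], [0, 0, -125]].
The requested entry is -125.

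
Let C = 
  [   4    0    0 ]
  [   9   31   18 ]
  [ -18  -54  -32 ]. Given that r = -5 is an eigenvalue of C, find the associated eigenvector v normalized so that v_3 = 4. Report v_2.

-2

C + 5I = [[9, 0, 0], [9, 36, 18], [-18, -54, -27]].
Solving (C + 5I)v = 0 gives the eigenspace spanned by (0, -2, 4).
With v_3 = 4, v = (0, -2, 4), so v_2 = -2.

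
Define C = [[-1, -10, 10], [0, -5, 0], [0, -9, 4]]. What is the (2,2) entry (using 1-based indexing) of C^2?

25

Characteristic polynomial: s^3 + 2s^2 - 19s - 20 = (s - 4)(s + 1)(s + 5), so the eigenvalues are -5, -1, 4.
s=4: eigenvector (2, 0, 1).
s=-5: eigenvector (0, 1, 1).
s=-1: eigenvector (1, 0, 0).
P = [[2, 0, 1], [0, 1, 0], [1, 1, 0]], D = diag(4, -5, -1), P⁻¹ = [[0, -1, 1], [0, 1, 0], [1, 2, -2]].
C² = P·diag(16, 25, 1)·P⁻¹ = [[1, -30, 30], [0, 25, 0], [0, 9, 16]].
The requested entry is 25.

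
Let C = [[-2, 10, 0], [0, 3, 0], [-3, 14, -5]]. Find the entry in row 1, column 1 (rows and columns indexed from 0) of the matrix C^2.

Characteristic polynomial: s^3 + 4s^2 - 11s - 30 = (s - 3)(s + 2)(s + 5), so the eigenvalues are -5, -2, 3.
s=3: eigenvector (2, 1, 1).
s=-2: eigenvector (1, 0, -1).
s=-5: eigenvector (0, 0, 1).
P = [[2, 1, 0], [1, 0, 0], [1, -1, 1]], D = diag(3, -2, -5), P⁻¹ = [[0, 1, 0], [1, -2, 0], [1, -3, 1]].
C² = P·diag(9, 4, 25)·P⁻¹ = [[4, 10, 0], [0, 9, 0], [21, -58, 25]].
The requested entry is 9.

9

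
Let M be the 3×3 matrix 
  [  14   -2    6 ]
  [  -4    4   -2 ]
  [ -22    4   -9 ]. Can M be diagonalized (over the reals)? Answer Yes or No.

Characteristic polynomial: p(μ) = μ^3 - 9μ^2 + 26μ - 24 = (μ - 4)(μ - 3)(μ - 2).
All 3 eigenvalues are distinct, so M is diagonalizable.

Yes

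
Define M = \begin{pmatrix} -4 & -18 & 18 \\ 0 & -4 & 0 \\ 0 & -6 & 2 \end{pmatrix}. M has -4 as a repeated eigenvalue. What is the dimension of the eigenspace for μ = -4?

2

M + 4I = [[0, -18, 18], [0, 0, 0], [0, -6, 6]].
This matrix has rank 1, so its null space has dimension 3 − 1 = 2.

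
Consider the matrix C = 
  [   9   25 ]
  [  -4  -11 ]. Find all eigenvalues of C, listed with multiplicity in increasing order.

Characteristic polynomial: p(μ) = μ^2 + 2μ + 1 = (μ + 1)^2.
Roots (with multiplicity): -1, -1.

-1, -1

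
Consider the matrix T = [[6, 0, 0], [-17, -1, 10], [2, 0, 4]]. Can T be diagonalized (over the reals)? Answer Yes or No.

Yes

Characteristic polynomial: p(r) = r^3 - 9r^2 + 14r + 24 = (r - 6)(r - 4)(r + 1).
All 3 eigenvalues are distinct, so T is diagonalizable.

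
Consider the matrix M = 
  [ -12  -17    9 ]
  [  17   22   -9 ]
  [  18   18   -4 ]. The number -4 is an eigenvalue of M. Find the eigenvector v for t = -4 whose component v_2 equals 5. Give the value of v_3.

5

M + 4I = [[-8, -17, 9], [17, 26, -9], [18, 18, 0]].
Solving (M + 4I)v = 0 gives the eigenspace spanned by (-5, 5, 5).
With v_2 = 5, v = (-5, 5, 5), so v_3 = 5.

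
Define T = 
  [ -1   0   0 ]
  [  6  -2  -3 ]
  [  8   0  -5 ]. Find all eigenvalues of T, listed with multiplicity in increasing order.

-5, -2, -1

Characteristic polynomial: p(μ) = μ^3 + 8μ^2 + 17μ + 10 = (μ + 1)(μ + 2)(μ + 5).
Roots (with multiplicity): -5, -2, -1.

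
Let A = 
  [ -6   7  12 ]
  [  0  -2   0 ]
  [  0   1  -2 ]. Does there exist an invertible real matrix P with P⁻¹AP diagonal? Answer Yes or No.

Characteristic polynomial: p(r) = r^3 + 10r^2 + 28r + 24 = (r + 2)^2(r + 6).
r = -2 has algebraic multiplicity 2; rank(A + 2I) = 2, so geometric multiplicity = 1.
Geometric multiplicity < algebraic multiplicity, so A is not diagonalizable.

No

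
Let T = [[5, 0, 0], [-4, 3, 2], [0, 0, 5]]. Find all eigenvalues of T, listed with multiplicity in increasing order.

Characteristic polynomial: p(μ) = μ^3 - 13μ^2 + 55μ - 75 = (μ - 5)^2(μ - 3).
Roots (with multiplicity): 3, 5, 5.

3, 5, 5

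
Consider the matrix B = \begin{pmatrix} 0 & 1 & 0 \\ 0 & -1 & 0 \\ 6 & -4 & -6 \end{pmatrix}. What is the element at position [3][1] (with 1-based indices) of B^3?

216

Characteristic polynomial: s^3 + 7s^2 + 6s = s(s + 1)(s + 6), so the eigenvalues are -6, -1, 0.
s=-1: eigenvector (1, -1, 2).
s=0: eigenvector (1, 0, 1).
s=-6: eigenvector (0, 0, 1).
P = [[1, 1, 0], [-1, 0, 0], [2, 1, 1]], D = diag(-1, 0, -6), P⁻¹ = [[0, -1, 0], [1, 1, 0], [-1, 1, 1]].
B³ = P·diag(-1, 0, -216)·P⁻¹ = [[0, 1, 0], [0, -1, 0], [216, -214, -216]].
The requested entry is 216.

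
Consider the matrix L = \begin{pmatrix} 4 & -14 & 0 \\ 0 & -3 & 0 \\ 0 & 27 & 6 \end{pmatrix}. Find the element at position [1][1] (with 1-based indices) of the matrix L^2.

16

Characteristic polynomial: t^3 - 7t^2 - 6t + 72 = (t - 6)(t - 4)(t + 3), so the eigenvalues are -3, 4, 6.
t=4: eigenvector (1, 0, 0).
t=-3: eigenvector (2, 1, -3).
t=6: eigenvector (0, 0, 1).
P = [[1, 2, 0], [0, 1, 0], [0, -3, 1]], D = diag(4, -3, 6), P⁻¹ = [[1, -2, 0], [0, 1, 0], [0, 3, 1]].
L² = P·diag(16, 9, 36)·P⁻¹ = [[16, -14, 0], [0, 9, 0], [0, 81, 36]].
The requested entry is 16.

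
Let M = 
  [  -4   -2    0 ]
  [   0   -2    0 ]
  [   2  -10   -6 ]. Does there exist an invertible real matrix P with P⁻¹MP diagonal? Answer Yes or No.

Characteristic polynomial: p(μ) = μ^3 + 12μ^2 + 44μ + 48 = (μ + 2)(μ + 4)(μ + 6).
All 3 eigenvalues are distinct, so M is diagonalizable.

Yes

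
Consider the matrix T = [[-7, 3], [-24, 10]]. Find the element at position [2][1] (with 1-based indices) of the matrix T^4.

-360

Characteristic polynomial: λ^2 - 3λ + 2 = (λ - 2)(λ - 1), so the eigenvalues are 1, 2.
λ=2: eigenvector (1, 3).
λ=1: eigenvector (-3, -8).
P = [[1, -3], [3, -8]], D = diag(2, 1), P⁻¹ = [[-8, 3], [-3, 1]].
T⁴ = P·diag(16, 1)·P⁻¹ = [[-119, 45], [-360, 136]].
The requested entry is -360.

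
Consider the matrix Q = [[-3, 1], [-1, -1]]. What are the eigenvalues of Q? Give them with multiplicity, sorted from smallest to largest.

Characteristic polynomial: p(μ) = μ^2 + 4μ + 4 = (μ + 2)^2.
Roots (with multiplicity): -2, -2.

-2, -2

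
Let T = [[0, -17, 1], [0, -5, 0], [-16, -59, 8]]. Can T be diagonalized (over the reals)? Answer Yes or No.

Characteristic polynomial: p(s) = s^3 - 3s^2 - 24s + 80 = (s - 4)^2(s + 5).
s = 4 has algebraic multiplicity 2; rank(T − 4I) = 2, so geometric multiplicity = 1.
Geometric multiplicity < algebraic multiplicity, so T is not diagonalizable.

No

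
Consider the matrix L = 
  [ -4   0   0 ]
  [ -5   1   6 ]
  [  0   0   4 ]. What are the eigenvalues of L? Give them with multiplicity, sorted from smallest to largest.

-4, 1, 4

Characteristic polynomial: p(λ) = λ^3 - λ^2 - 16λ + 16 = (λ - 4)(λ - 1)(λ + 4).
Roots (with multiplicity): -4, 1, 4.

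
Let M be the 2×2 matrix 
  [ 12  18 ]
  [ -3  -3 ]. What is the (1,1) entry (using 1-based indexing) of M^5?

Characteristic polynomial: μ^2 - 9μ + 18 = (μ - 6)(μ - 3), so the eigenvalues are 3, 6.
μ=6: eigenvector (-3, 1).
μ=3: eigenvector (-2, 1).
P = [[-3, -2], [1, 1]], D = diag(6, 3), P⁻¹ = [[-1, -2], [1, 3]].
M⁵ = P·diag(7776, 243)·P⁻¹ = [[22842, 45198], [-7533, -14823]].
The requested entry is 22842.

22842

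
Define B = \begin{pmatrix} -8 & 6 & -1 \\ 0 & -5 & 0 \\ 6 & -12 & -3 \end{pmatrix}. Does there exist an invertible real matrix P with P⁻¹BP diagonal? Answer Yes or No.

Characteristic polynomial: p(r) = r^3 + 16r^2 + 85r + 150 = (r + 5)^2(r + 6).
r = -5 has algebraic multiplicity 2; rank(B + 5I) = 1, so geometric multiplicity = 2.
Every eigenvalue has geometric = algebraic multiplicity, so B is diagonalizable.

Yes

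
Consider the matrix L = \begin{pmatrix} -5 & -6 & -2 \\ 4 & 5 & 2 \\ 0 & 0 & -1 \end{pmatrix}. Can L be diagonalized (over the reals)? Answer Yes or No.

Yes

Characteristic polynomial: p(r) = r^3 + r^2 - r - 1 = (r - 1)(r + 1)^2.
r = -1 has algebraic multiplicity 2; rank(L + 1I) = 1, so geometric multiplicity = 2.
Every eigenvalue has geometric = algebraic multiplicity, so L is diagonalizable.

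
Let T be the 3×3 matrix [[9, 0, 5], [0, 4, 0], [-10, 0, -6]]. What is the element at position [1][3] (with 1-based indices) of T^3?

65

Characteristic polynomial: r^3 - 7r^2 + 8r + 16 = (r - 4)^2(r + 1), so the eigenvalues are -1, 4, 4.
r=-1: eigenvector (1, 0, -2).
r=4: eigenvector (0, 1, 0).
r=4: eigenvector (1, 0, -1).
P = [[1, 0, 1], [0, 1, 0], [-2, 0, -1]], D = diag(-1, 4, 4), P⁻¹ = [[-1, 0, -1], [0, 1, 0], [2, 0, 1]].
T³ = P·diag(-1, 64, 64)·P⁻¹ = [[129, 0, 65], [0, 64, 0], [-130, 0, -66]].
The requested entry is 65.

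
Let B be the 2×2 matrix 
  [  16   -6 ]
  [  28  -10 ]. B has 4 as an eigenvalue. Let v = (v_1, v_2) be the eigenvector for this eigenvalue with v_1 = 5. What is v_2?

B − 4I = [[12, -6], [28, -14]].
Solving (B − 4I)v = 0 gives the eigenspace spanned by (5, 10).
With v_1 = 5, v = (5, 10), so v_2 = 10.

10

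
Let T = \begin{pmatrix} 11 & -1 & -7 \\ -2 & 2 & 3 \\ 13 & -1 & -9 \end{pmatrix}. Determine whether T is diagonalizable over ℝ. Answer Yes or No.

No

Characteristic polynomial: p(μ) = μ^3 - 4μ^2 - 3μ + 18 = (μ - 3)^2(μ + 2).
μ = 3 has algebraic multiplicity 2; rank(T − 3I) = 2, so geometric multiplicity = 1.
Geometric multiplicity < algebraic multiplicity, so T is not diagonalizable.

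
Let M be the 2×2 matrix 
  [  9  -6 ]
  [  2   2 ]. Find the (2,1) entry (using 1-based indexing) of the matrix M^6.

Characteristic polynomial: t^2 - 11t + 30 = (t - 6)(t - 5), so the eigenvalues are 5, 6.
t=6: eigenvector (-2, -1).
t=5: eigenvector (3, 2).
P = [[-2, 3], [-1, 2]], D = diag(6, 5), P⁻¹ = [[-2, 3], [-1, 2]].
M⁶ = P·diag(46656, 15625)·P⁻¹ = [[139749, -186186], [62062, -77468]].
The requested entry is 62062.

62062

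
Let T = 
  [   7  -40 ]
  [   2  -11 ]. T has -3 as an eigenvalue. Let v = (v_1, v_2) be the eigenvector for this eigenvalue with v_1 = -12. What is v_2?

-3

T + 3I = [[10, -40], [2, -8]].
Solving (T + 3I)v = 0 gives the eigenspace spanned by (-12, -3).
With v_1 = -12, v = (-12, -3), so v_2 = -3.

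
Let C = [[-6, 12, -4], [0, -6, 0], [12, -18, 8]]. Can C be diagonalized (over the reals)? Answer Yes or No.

Characteristic polynomial: p(r) = r^3 + 4r^2 - 12r = r(r - 2)(r + 6).
All 3 eigenvalues are distinct, so C is diagonalizable.

Yes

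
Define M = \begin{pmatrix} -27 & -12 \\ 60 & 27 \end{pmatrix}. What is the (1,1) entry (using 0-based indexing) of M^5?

Characteristic polynomial: λ^2 - 9 = (λ - 3)(λ + 3), so the eigenvalues are -3, 3.
λ=-3: eigenvector (1, -2).
λ=3: eigenvector (-2, 5).
P = [[1, -2], [-2, 5]], D = diag(-3, 3), P⁻¹ = [[5, 2], [2, 1]].
M⁵ = P·diag(-243, 243)·P⁻¹ = [[-2187, -972], [4860, 2187]].
The requested entry is 2187.

2187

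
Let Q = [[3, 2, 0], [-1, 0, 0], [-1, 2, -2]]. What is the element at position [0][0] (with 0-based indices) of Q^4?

31

Characteristic polynomial: μ^3 - μ^2 - 4μ + 4 = (μ - 2)(μ - 1)(μ + 2), so the eigenvalues are -2, 1, 2.
μ=-2: eigenvector (0, 0, 1).
μ=2: eigenvector (-2, 1, 1).
μ=1: eigenvector (-1, 1, 1).
P = [[0, -2, -1], [0, 1, 1], [1, 1, 1]], D = diag(-2, 2, 1), P⁻¹ = [[0, -1, 1], [-1, -1, 0], [1, 2, 0]].
Q⁴ = P·diag(16, 16, 1)·P⁻¹ = [[31, 30, 0], [-15, -14, 0], [-15, -30, 16]].
The requested entry is 31.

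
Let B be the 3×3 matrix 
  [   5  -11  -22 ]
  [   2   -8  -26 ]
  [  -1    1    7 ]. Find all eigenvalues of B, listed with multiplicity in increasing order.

-6, 5, 5

Characteristic polynomial: p(s) = s^3 - 4s^2 - 35s + 150 = (s - 5)^2(s + 6).
Roots (with multiplicity): -6, 5, 5.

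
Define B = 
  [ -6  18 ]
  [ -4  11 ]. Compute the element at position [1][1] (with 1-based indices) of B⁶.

Characteristic polynomial: λ^2 - 5λ + 6 = (λ - 3)(λ - 2), so the eigenvalues are 2, 3.
λ=2: eigenvector (9, 4).
λ=3: eigenvector (2, 1).
P = [[9, 2], [4, 1]], D = diag(2, 3), P⁻¹ = [[1, -2], [-4, 9]].
B⁶ = P·diag(64, 729)·P⁻¹ = [[-5256, 11970], [-2660, 6049]].
The requested entry is -5256.

-5256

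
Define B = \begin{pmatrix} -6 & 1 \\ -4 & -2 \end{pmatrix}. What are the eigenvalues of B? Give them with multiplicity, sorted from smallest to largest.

Characteristic polynomial: p(μ) = μ^2 + 8μ + 16 = (μ + 4)^2.
Roots (with multiplicity): -4, -4.

-4, -4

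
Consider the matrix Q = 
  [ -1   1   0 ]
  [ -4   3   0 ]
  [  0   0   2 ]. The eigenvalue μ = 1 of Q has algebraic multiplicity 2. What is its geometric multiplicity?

1

Q − 1I = [[-2, 1, 0], [-4, 2, 0], [0, 0, 1]].
This matrix has rank 2, so its null space has dimension 3 − 2 = 1.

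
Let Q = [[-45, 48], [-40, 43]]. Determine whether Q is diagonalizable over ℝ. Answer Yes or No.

Characteristic polynomial: p(r) = r^2 + 2r - 15 = (r - 3)(r + 5).
All 2 eigenvalues are distinct, so Q is diagonalizable.

Yes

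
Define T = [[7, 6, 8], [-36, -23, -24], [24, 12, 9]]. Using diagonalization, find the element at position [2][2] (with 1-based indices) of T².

Characteristic polynomial: r^3 + 7r^2 + 7r - 15 = (r - 1)(r + 3)(r + 5), so the eigenvalues are -5, -3, 1.
r=-5: eigenvector (1, -2, 0).
r=-3: eigenvector (-1, 3, -1).
r=1: eigenvector (2, -6, 3).
P = [[1, -1, 2], [-2, 3, -6], [0, -1, 3]], D = diag(-5, -3, 1), P⁻¹ = [[3, 1, 0], [6, 3, 2], [2, 1, 1]].
T² = P·diag(25, 9, 1)·P⁻¹ = [[25, 0, -16], [0, 25, 48], [-48, -24, -15]].
The requested entry is 25.

25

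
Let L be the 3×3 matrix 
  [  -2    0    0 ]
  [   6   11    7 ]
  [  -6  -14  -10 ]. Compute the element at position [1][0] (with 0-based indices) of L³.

72

Characteristic polynomial: s^3 + s^2 - 14s - 24 = (s - 4)(s + 2)(s + 3), so the eigenvalues are -3, -2, 4.
s=-2: eigenvector (1, -1, 1).
s=-3: eigenvector (0, -1, 2).
s=4: eigenvector (0, -1, 1).
P = [[1, 0, 0], [-1, -1, -1], [1, 2, 1]], D = diag(-2, -3, 4), P⁻¹ = [[1, 0, 0], [0, 1, 1], [-1, -2, -1]].
L³ = P·diag(-8, -27, 64)·P⁻¹ = [[-8, 0, 0], [72, 155, 91], [-72, -182, -118]].
The requested entry is 72.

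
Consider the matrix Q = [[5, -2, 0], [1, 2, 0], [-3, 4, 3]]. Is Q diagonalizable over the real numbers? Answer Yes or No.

Characteristic polynomial: p(s) = s^3 - 10s^2 + 33s - 36 = (s - 4)(s - 3)^2.
s = 3 has algebraic multiplicity 2; rank(Q − 3I) = 2, so geometric multiplicity = 1.
Geometric multiplicity < algebraic multiplicity, so Q is not diagonalizable.

No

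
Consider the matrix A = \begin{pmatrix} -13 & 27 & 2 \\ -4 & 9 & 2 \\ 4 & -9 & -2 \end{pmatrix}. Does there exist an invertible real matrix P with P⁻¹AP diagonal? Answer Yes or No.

Characteristic polynomial: p(r) = r^3 + 6r^2 + 9r = r(r + 3)^2.
r = -3 has algebraic multiplicity 2; rank(A + 3I) = 2, so geometric multiplicity = 1.
Geometric multiplicity < algebraic multiplicity, so A is not diagonalizable.

No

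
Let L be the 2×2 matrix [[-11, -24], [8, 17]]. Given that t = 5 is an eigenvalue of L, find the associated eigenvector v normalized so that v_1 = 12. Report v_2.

-8

L − 5I = [[-16, -24], [8, 12]].
Solving (L − 5I)v = 0 gives the eigenspace spanned by (12, -8).
With v_1 = 12, v = (12, -8), so v_2 = -8.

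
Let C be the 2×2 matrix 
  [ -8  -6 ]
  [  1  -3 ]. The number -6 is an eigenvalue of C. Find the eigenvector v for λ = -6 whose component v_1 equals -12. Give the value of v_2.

4

C + 6I = [[-2, -6], [1, 3]].
Solving (C + 6I)v = 0 gives the eigenspace spanned by (-12, 4).
With v_1 = -12, v = (-12, 4), so v_2 = 4.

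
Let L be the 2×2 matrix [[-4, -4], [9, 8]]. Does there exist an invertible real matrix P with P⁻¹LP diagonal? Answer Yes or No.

No

Characteristic polynomial: p(λ) = λ^2 - 4λ + 4 = (λ - 2)^2.
λ = 2 has algebraic multiplicity 2; rank(L − 2I) = 1, so geometric multiplicity = 1.
Geometric multiplicity < algebraic multiplicity, so L is not diagonalizable.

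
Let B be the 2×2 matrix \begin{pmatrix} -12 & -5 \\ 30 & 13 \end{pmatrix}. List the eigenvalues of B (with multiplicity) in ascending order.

Characteristic polynomial: p(λ) = λ^2 - λ - 6 = (λ - 3)(λ + 2).
Roots (with multiplicity): -2, 3.

-2, 3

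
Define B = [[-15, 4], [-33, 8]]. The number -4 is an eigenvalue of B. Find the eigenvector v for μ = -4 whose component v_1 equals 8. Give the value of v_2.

B + 4I = [[-11, 4], [-33, 12]].
Solving (B + 4I)v = 0 gives the eigenspace spanned by (8, 22).
With v_1 = 8, v = (8, 22), so v_2 = 22.

22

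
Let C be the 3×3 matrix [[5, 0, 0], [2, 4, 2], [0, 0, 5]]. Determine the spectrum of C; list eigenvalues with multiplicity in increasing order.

4, 5, 5

Characteristic polynomial: p(t) = t^3 - 14t^2 + 65t - 100 = (t - 5)^2(t - 4).
Roots (with multiplicity): 4, 5, 5.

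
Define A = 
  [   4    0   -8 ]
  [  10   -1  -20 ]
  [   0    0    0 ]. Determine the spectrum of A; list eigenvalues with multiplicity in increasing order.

-1, 0, 4

Characteristic polynomial: p(t) = t^3 - 3t^2 - 4t = t(t - 4)(t + 1).
Roots (with multiplicity): -1, 0, 4.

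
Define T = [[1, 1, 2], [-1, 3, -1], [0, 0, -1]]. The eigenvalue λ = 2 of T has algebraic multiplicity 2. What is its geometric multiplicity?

1

T − 2I = [[-1, 1, 2], [-1, 1, -1], [0, 0, -3]].
This matrix has rank 2, so its null space has dimension 3 − 2 = 1.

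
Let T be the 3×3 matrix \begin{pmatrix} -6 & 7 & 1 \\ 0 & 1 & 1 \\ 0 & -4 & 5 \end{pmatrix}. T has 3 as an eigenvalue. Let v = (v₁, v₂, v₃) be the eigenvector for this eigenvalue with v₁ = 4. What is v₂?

T − 3I = [[-9, 7, 1], [0, -2, 1], [0, -4, 2]].
Solving (T − 3I)v = 0 gives the eigenspace spanned by (4, 4, 8).
With v₁ = 4, v = (4, 4, 8), so v₂ = 4.

4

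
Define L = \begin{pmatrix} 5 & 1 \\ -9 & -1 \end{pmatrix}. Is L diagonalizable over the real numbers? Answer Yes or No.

No

Characteristic polynomial: p(λ) = λ^2 - 4λ + 4 = (λ - 2)^2.
λ = 2 has algebraic multiplicity 2; rank(L − 2I) = 1, so geometric multiplicity = 1.
Geometric multiplicity < algebraic multiplicity, so L is not diagonalizable.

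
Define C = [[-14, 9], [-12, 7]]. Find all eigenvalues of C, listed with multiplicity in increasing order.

-5, -2

Characteristic polynomial: p(μ) = μ^2 + 7μ + 10 = (μ + 2)(μ + 5).
Roots (with multiplicity): -5, -2.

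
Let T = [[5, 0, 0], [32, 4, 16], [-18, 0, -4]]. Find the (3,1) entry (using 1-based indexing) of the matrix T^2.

-18

Characteristic polynomial: μ^3 - 5μ^2 - 16μ + 80 = (μ - 5)(μ - 4)(μ + 4), so the eigenvalues are -4, 4, 5.
μ=5: eigenvector (1, 0, -2).
μ=-4: eigenvector (0, -2, 1).
μ=4: eigenvector (0, 1, 0).
P = [[1, 0, 0], [0, -2, 1], [-2, 1, 0]], D = diag(5, -4, 4), P⁻¹ = [[1, 0, 0], [2, 0, 1], [4, 1, 2]].
T² = P·diag(25, 16, 16)·P⁻¹ = [[25, 0, 0], [0, 16, 0], [-18, 0, 16]].
The requested entry is -18.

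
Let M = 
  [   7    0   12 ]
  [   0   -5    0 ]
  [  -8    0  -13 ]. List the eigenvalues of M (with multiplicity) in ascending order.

-5, -5, -1

Characteristic polynomial: p(s) = s^3 + 11s^2 + 35s + 25 = (s + 1)(s + 5)^2.
Roots (with multiplicity): -5, -5, -1.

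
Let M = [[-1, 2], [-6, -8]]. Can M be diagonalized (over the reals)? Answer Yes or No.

Characteristic polynomial: p(s) = s^2 + 9s + 20 = (s + 4)(s + 5).
All 2 eigenvalues are distinct, so M is diagonalizable.

Yes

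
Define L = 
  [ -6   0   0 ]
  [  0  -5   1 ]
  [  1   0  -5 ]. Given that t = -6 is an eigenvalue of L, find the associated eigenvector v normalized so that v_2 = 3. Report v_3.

L + 6I = [[0, 0, 0], [0, 1, 1], [1, 0, 1]].
Solving (L + 6I)v = 0 gives the eigenspace spanned by (3, 3, -3).
With v_2 = 3, v = (3, 3, -3), so v_3 = -3.

-3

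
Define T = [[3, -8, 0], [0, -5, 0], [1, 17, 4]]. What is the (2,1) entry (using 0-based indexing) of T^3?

Characteristic polynomial: s^3 - 2s^2 - 23s + 60 = (s - 4)(s - 3)(s + 5), so the eigenvalues are -5, 3, 4.
s=3: eigenvector (1, 0, -1).
s=-5: eigenvector (1, 1, -2).
s=4: eigenvector (0, 0, 1).
P = [[1, 1, 0], [0, 1, 0], [-1, -2, 1]], D = diag(3, -5, 4), P⁻¹ = [[1, -1, 0], [0, 1, 0], [1, 1, 1]].
T³ = P·diag(27, -125, 64)·P⁻¹ = [[27, -152, 0], [0, -125, 0], [37, 341, 64]].
The requested entry is 341.

341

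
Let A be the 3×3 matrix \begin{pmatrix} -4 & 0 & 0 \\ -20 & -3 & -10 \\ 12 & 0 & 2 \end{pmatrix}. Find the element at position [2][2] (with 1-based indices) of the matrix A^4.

Characteristic polynomial: t^3 + 5t^2 - 2t - 24 = (t - 2)(t + 3)(t + 4), so the eigenvalues are -4, -3, 2.
t=-4: eigenvector (1, 0, -2).
t=-3: eigenvector (0, 1, 0).
t=2: eigenvector (0, -2, 1).
P = [[1, 0, 0], [0, 1, -2], [-2, 0, 1]], D = diag(-4, -3, 2), P⁻¹ = [[1, 0, 0], [4, 1, 2], [2, 0, 1]].
A⁴ = P·diag(256, 81, 16)·P⁻¹ = [[256, 0, 0], [260, 81, 130], [-480, 0, 16]].
The requested entry is 81.

81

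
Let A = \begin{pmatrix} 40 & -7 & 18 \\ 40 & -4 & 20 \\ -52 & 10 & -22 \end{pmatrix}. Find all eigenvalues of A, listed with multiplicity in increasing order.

4, 4, 6

Characteristic polynomial: p(μ) = μ^3 - 14μ^2 + 64μ - 96 = (μ - 6)(μ - 4)^2.
Roots (with multiplicity): 4, 4, 6.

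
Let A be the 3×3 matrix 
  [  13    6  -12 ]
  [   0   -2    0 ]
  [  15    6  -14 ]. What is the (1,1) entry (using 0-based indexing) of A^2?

Characteristic polynomial: λ^3 + 3λ^2 - 4 = (λ - 1)(λ + 2)^2, so the eigenvalues are -2, -2, 1.
λ=1: eigenvector (1, 0, 1).
λ=-2: eigenvector (-2, 1, -2).
λ=-2: eigenvector (0, 2, 1).
P = [[1, -2, 0], [0, 1, 2], [1, -2, 1]], D = diag(1, -2, -2), P⁻¹ = [[5, 2, -4], [2, 1, -2], [-1, 0, 1]].
A² = P·diag(1, 4, 4)·P⁻¹ = [[-11, -6, 12], [0, 4, 0], [-15, -6, 16]].
The requested entry is 4.

4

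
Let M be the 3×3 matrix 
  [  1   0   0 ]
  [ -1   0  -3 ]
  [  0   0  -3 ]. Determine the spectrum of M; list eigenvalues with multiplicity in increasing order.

-3, 0, 1

Characteristic polynomial: p(μ) = μ^3 + 2μ^2 - 3μ = μ(μ - 1)(μ + 3).
Roots (with multiplicity): -3, 0, 1.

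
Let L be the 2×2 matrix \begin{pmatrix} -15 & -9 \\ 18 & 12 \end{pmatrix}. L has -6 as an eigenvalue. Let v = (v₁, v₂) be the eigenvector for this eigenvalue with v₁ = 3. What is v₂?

L + 6I = [[-9, -9], [18, 18]].
Solving (L + 6I)v = 0 gives the eigenspace spanned by (3, -3).
With v₁ = 3, v = (3, -3), so v₂ = -3.

-3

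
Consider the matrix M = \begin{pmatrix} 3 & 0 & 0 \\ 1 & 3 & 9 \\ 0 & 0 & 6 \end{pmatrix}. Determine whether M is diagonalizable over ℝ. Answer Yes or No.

No

Characteristic polynomial: p(μ) = μ^3 - 12μ^2 + 45μ - 54 = (μ - 6)(μ - 3)^2.
μ = 3 has algebraic multiplicity 2; rank(M − 3I) = 2, so geometric multiplicity = 1.
Geometric multiplicity < algebraic multiplicity, so M is not diagonalizable.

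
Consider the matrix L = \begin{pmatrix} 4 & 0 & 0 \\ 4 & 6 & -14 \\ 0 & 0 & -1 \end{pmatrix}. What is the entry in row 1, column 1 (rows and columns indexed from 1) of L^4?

Characteristic polynomial: s^3 - 9s^2 + 14s + 24 = (s - 6)(s - 4)(s + 1), so the eigenvalues are -1, 4, 6.
s=4: eigenvector (1, -2, 0).
s=6: eigenvector (0, 1, 0).
s=-1: eigenvector (0, 2, 1).
P = [[1, 0, 0], [-2, 1, 2], [0, 0, 1]], D = diag(4, 6, -1), P⁻¹ = [[1, 0, 0], [2, 1, -2], [0, 0, 1]].
L⁴ = P·diag(256, 1296, 1)·P⁻¹ = [[256, 0, 0], [2080, 1296, -2590], [0, 0, 1]].
The requested entry is 256.

256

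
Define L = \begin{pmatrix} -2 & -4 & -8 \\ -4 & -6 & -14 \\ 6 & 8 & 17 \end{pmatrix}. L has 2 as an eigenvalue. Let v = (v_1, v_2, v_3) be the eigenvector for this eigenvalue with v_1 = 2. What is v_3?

L − 2I = [[-4, -4, -8], [-4, -8, -14], [6, 8, 15]].
Solving (L − 2I)v = 0 gives the eigenspace spanned by (2, 6, -4).
With v_1 = 2, v = (2, 6, -4), so v_3 = -4.

-4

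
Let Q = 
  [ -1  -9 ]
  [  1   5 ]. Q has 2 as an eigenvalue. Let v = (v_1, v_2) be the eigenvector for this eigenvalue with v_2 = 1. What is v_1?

Q − 2I = [[-3, -9], [1, 3]].
Solving (Q − 2I)v = 0 gives the eigenspace spanned by (-3, 1).
With v_2 = 1, v = (-3, 1), so v_1 = -3.

-3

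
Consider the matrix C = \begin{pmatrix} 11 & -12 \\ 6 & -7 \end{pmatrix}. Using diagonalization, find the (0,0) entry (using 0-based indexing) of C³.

Characteristic polynomial: λ^2 - 4λ - 5 = (λ - 5)(λ + 1), so the eigenvalues are -1, 5.
λ=5: eigenvector (2, 1).
λ=-1: eigenvector (1, 1).
P = [[2, 1], [1, 1]], D = diag(5, -1), P⁻¹ = [[1, -1], [-1, 2]].
C³ = P·diag(125, -1)·P⁻¹ = [[251, -252], [126, -127]].
The requested entry is 251.

251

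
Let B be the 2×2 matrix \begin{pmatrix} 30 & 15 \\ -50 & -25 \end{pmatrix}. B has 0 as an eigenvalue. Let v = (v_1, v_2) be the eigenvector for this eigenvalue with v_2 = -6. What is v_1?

B = [[30, 15], [-50, -25]].
Solving (B)v = 0 gives the eigenspace spanned by (3, -6).
With v_2 = -6, v = (3, -6), so v_1 = 3.

3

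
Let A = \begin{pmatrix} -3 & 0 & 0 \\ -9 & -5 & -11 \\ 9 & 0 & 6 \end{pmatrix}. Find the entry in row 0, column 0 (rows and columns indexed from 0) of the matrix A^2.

9

Characteristic polynomial: μ^3 + 2μ^2 - 33μ - 90 = (μ - 6)(μ + 3)(μ + 5), so the eigenvalues are -5, -3, 6.
μ=-3: eigenvector (1, 1, -1).
μ=-5: eigenvector (0, 1, 0).
μ=6: eigenvector (0, -1, 1).
P = [[1, 0, 0], [1, 1, -1], [-1, 0, 1]], D = diag(-3, -5, 6), P⁻¹ = [[1, 0, 0], [0, 1, 1], [1, 0, 1]].
A² = P·diag(9, 25, 36)·P⁻¹ = [[9, 0, 0], [-27, 25, -11], [27, 0, 36]].
The requested entry is 9.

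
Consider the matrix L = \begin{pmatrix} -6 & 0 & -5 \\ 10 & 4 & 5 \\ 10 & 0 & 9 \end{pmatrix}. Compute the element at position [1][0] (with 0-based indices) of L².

Characteristic polynomial: λ^3 - 7λ^2 + 8λ + 16 = (λ - 4)^2(λ + 1), so the eigenvalues are -1, 4, 4.
λ=-1: eigenvector (1, -1, -1).
λ=4: eigenvector (0, 1, 0).
λ=4: eigenvector (-1, 3, 2).
P = [[1, 0, -1], [-1, 1, 3], [-1, 0, 2]], D = diag(-1, 4, 4), P⁻¹ = [[2, 0, 1], [-1, 1, -2], [1, 0, 1]].
L² = P·diag(1, 16, 16)·P⁻¹ = [[-14, 0, -15], [30, 16, 15], [30, 0, 31]].
The requested entry is 30.

30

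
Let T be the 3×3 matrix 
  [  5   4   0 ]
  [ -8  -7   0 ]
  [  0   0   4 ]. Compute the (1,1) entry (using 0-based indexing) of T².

17

Characteristic polynomial: r^3 - 2r^2 - 11r + 12 = (r - 4)(r - 1)(r + 3), so the eigenvalues are -3, 1, 4.
r=-3: eigenvector (-1, 2, 0).
r=1: eigenvector (-1, 1, 0).
r=4: eigenvector (0, 0, 1).
P = [[-1, -1, 0], [2, 1, 0], [0, 0, 1]], D = diag(-3, 1, 4), P⁻¹ = [[1, 1, 0], [-2, -1, 0], [0, 0, 1]].
T² = P·diag(9, 1, 16)·P⁻¹ = [[-7, -8, 0], [16, 17, 0], [0, 0, 16]].
The requested entry is 17.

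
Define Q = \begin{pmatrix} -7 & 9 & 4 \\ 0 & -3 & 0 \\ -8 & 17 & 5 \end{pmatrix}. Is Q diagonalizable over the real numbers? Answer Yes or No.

No

Characteristic polynomial: p(s) = s^3 + 5s^2 + 3s - 9 = (s - 1)(s + 3)^2.
s = -3 has algebraic multiplicity 2; rank(Q + 3I) = 2, so geometric multiplicity = 1.
Geometric multiplicity < algebraic multiplicity, so Q is not diagonalizable.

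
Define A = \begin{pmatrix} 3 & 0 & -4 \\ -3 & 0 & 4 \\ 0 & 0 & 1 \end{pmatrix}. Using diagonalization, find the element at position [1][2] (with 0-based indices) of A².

Characteristic polynomial: s^3 - 4s^2 + 3s = s(s - 3)(s - 1), so the eigenvalues are 0, 1, 3.
s=3: eigenvector (1, -1, 0).
s=0: eigenvector (0, 1, 0).
s=1: eigenvector (2, -2, 1).
P = [[1, 0, 2], [-1, 1, -2], [0, 0, 1]], D = diag(3, 0, 1), P⁻¹ = [[1, 0, -2], [1, 1, 0], [0, 0, 1]].
A² = P·diag(9, 0, 1)·P⁻¹ = [[9, 0, -16], [-9, 0, 16], [0, 0, 1]].
The requested entry is 16.

16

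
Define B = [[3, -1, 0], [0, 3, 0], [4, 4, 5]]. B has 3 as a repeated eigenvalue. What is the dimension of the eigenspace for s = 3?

1

B − 3I = [[0, -1, 0], [0, 0, 0], [4, 4, 2]].
This matrix has rank 2, so its null space has dimension 3 − 2 = 1.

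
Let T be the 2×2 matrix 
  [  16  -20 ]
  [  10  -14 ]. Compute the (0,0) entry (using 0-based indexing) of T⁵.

16576

Characteristic polynomial: s^2 - 2s - 24 = (s - 6)(s + 4), so the eigenvalues are -4, 6.
s=6: eigenvector (2, 1).
s=-4: eigenvector (-1, -1).
P = [[2, -1], [1, -1]], D = diag(6, -4), P⁻¹ = [[1, -1], [1, -2]].
T⁵ = P·diag(7776, -1024)·P⁻¹ = [[16576, -17600], [8800, -9824]].
The requested entry is 16576.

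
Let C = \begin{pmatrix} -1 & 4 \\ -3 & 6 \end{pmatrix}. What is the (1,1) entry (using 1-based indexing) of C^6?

-1931

Characteristic polynomial: λ^2 - 5λ + 6 = (λ - 3)(λ - 2), so the eigenvalues are 2, 3.
λ=2: eigenvector (4, 3).
λ=3: eigenvector (1, 1).
P = [[4, 1], [3, 1]], D = diag(2, 3), P⁻¹ = [[1, -1], [-3, 4]].
C⁶ = P·diag(64, 729)·P⁻¹ = [[-1931, 2660], [-1995, 2724]].
The requested entry is -1931.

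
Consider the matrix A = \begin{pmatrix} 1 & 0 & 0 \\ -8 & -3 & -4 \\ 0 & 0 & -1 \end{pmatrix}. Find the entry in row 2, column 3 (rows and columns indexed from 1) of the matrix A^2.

Characteristic polynomial: t^3 + 3t^2 - t - 3 = (t - 1)(t + 1)(t + 3), so the eigenvalues are -3, -1, 1.
t=1: eigenvector (1, -2, 0).
t=-3: eigenvector (0, 1, 0).
t=-1: eigenvector (0, -2, 1).
P = [[1, 0, 0], [-2, 1, -2], [0, 0, 1]], D = diag(1, -3, -1), P⁻¹ = [[1, 0, 0], [2, 1, 2], [0, 0, 1]].
A² = P·diag(1, 9, 1)·P⁻¹ = [[1, 0, 0], [16, 9, 16], [0, 0, 1]].
The requested entry is 16.

16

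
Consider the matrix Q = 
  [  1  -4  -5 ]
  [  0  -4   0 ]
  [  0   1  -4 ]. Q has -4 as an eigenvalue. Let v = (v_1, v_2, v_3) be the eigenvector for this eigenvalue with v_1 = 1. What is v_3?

Q + 4I = [[5, -4, -5], [0, 0, 0], [0, 1, 0]].
Solving (Q + 4I)v = 0 gives the eigenspace spanned by (1, 0, 1).
With v_1 = 1, v = (1, 0, 1), so v_3 = 1.

1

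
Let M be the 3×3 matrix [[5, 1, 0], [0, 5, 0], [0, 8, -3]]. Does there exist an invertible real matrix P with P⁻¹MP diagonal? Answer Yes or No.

Characteristic polynomial: p(s) = s^3 - 7s^2 - 5s + 75 = (s - 5)^2(s + 3).
s = 5 has algebraic multiplicity 2; rank(M − 5I) = 2, so geometric multiplicity = 1.
Geometric multiplicity < algebraic multiplicity, so M is not diagonalizable.

No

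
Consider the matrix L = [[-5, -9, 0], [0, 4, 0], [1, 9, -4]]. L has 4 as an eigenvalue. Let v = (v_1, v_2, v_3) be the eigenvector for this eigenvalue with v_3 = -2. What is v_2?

L − 4I = [[-9, -9, 0], [0, 0, 0], [1, 9, -8]].
Solving (L − 4I)v = 0 gives the eigenspace spanned by (2, -2, -2).
With v_3 = -2, v = (2, -2, -2), so v_2 = -2.

-2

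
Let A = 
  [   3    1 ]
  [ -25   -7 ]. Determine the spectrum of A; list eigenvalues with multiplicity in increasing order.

-2, -2

Characteristic polynomial: p(t) = t^2 + 4t + 4 = (t + 2)^2.
Roots (with multiplicity): -2, -2.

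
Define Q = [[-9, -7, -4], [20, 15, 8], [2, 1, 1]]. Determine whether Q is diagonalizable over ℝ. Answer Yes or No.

Characteristic polynomial: p(λ) = λ^3 - 7λ^2 + 11λ - 5 = (λ - 5)(λ - 1)^2.
λ = 1 has algebraic multiplicity 2; rank(Q − 1I) = 2, so geometric multiplicity = 1.
Geometric multiplicity < algebraic multiplicity, so Q is not diagonalizable.

No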